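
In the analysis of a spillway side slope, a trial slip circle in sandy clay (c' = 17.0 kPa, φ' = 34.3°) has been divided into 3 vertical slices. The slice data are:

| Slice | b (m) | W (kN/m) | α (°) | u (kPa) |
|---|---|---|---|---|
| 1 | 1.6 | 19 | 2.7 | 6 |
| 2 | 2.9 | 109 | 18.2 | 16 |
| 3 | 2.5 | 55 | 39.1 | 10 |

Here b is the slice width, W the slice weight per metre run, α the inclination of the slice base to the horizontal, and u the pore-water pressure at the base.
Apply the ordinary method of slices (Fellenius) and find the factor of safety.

Ordinary method of slices: FS = Σ[c'·Δl_i + (W_i cosα_i − u_i·Δl_i)·tanφ'] / Σ W_i sinα_i, with Δl_i = b_i / cosα_i.
Slice 1: Δl = 1.6/cos2.7° = 1.602 m; N'_1 = 19·cos2.7° − 6·1.602 = 9.4; c'Δl = 27.23; W sinα = 0.9
Slice 2: Δl = 2.9/cos18.2° = 3.053 m; N'_2 = 109·cos18.2° − 16·3.053 = 54.7; c'Δl = 51.90; W sinα = 34.0
Slice 3: Δl = 2.5/cos39.1° = 3.221 m; N'_3 = 55·cos39.1° − 10·3.221 = 10.5; c'Δl = 54.76; W sinα = 34.7
Σc'Δl = 133.9 kN/m; ΣN' = 74.5 kN/m; ΣW sinα = 69.6 kN/m
Resisting = 133.9 + 74.5·tan34.3° = 133.9 + 50.8 = 184.7 kN/m
FS = 184.7 / 69.6 = 2.653

FS = 2.65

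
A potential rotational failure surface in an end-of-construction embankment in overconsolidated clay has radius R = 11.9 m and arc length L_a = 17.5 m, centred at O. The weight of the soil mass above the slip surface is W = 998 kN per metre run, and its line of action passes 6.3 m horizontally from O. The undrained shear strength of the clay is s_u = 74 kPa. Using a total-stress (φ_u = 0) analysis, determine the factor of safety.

FS = 2.45

Taking moments about the centre O, the resisting moment is provided by the undrained shear strength acting along the arc:
M_R = s_u·L_a·R = 74·17.50·11.9 = 15410.5 kN·m/m
M_D = W·d = 998·6.3 = 6287.4 kN·m/m
FS = M_R / M_D = 15410.5 / 6287.4 = 2.451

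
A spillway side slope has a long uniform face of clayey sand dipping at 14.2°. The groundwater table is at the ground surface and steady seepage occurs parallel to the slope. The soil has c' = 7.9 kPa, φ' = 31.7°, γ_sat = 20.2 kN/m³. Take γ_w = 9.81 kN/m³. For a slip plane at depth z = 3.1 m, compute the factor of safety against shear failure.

FS = 1.79

With seepage parallel to the slope and the water table at the surface, the effective normal stress on the slip plane uses the buoyant unit weight γ' = γ_sat − γ_w while the driving shear stress uses γ_sat:
FS = [c' + γ' z cos²β tanφ'] / [γ_sat z sinβ cosβ]
γ' = 20.2 − 9.81 = 10.39 kN/m³
Numerator = 7.9 + 10.39·3.1·cos²14.2°·tan31.7° = 7.9 + 10.39·3.1·0.9398·0.6176 = 26.596 kPa
Denominator = 20.2·3.1·sin14.2°·cos14.2° = 20.2·3.1·0.2453·0.9694 = 14.892 kPa
FS = 26.596 / 14.892 = 1.786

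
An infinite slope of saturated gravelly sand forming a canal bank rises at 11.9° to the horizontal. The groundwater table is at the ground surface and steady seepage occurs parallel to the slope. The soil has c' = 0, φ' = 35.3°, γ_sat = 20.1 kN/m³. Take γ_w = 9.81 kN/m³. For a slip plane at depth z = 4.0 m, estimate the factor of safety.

With seepage parallel to the slope and the water table at the surface, the effective normal stress on the slip plane uses the buoyant unit weight γ' = γ_sat − γ_w while the driving shear stress uses γ_sat:
FS = [c' + γ' z cos²β tanφ'] / [γ_sat z sinβ cosβ]
(For c' = 0 this reduces to FS = (γ'/γ_sat)·tanφ'/tanβ.)
γ' = 20.1 − 9.81 = 10.29 kN/m³
Numerator = 0.0 + 10.29·4.0·cos²11.9°·tan35.3° = 0.0 + 10.29·4.0·0.9575·0.7080 = 27.904 kPa
Denominator = 20.1·4.0·sin11.9°·cos11.9° = 20.1·4.0·0.2062·0.9785 = 16.223 kPa
FS = 27.904 / 16.223 = 1.720

FS = 1.72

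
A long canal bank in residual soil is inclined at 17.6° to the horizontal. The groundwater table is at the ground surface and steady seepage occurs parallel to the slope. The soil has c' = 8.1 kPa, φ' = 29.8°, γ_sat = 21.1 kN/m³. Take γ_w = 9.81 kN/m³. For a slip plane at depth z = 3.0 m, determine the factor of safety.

With seepage parallel to the slope and the water table at the surface, the effective normal stress on the slip plane uses the buoyant unit weight γ' = γ_sat − γ_w while the driving shear stress uses γ_sat:
FS = [c' + γ' z cos²β tanφ'] / [γ_sat z sinβ cosβ]
γ' = 21.1 − 9.81 = 11.29 kN/m³
Numerator = 8.1 + 11.29·3.0·cos²17.6°·tan29.8° = 8.1 + 11.29·3.0·0.9086·0.5727 = 25.724 kPa
Denominator = 21.1·3.0·sin17.6°·cos17.6° = 21.1·3.0·0.3024·0.9532 = 18.244 kPa
FS = 25.724 / 18.244 = 1.410

FS = 1.41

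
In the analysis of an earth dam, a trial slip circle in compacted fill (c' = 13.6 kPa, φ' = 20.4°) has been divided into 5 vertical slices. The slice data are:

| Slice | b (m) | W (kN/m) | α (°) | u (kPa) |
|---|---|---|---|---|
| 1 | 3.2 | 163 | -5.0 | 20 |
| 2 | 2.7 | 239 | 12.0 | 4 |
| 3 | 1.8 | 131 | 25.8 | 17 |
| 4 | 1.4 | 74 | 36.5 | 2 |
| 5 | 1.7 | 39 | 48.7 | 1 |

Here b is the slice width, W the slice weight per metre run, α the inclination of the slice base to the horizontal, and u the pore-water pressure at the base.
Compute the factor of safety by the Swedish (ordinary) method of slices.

Ordinary method of slices: FS = Σ[c'·Δl_i + (W_i cosα_i − u_i·Δl_i)·tanφ'] / Σ W_i sinα_i, with Δl_i = b_i / cosα_i.
Slice 1: Δl = 3.2/cos(-5.0°) = 3.212 m; N'_1 = 163·cos(-5.0°) − 20·3.212 = 98.1; c'Δl = 43.69; W sinα = -14.2
Slice 2: Δl = 2.7/cos12.0° = 2.760 m; N'_2 = 239·cos12.0° − 4·2.760 = 222.7; c'Δl = 37.54; W sinα = 49.7
Slice 3: Δl = 1.8/cos25.8° = 1.999 m; N'_3 = 131·cos25.8° − 17·1.999 = 84.0; c'Δl = 27.19; W sinα = 57.0
Slice 4: Δl = 1.4/cos36.5° = 1.742 m; N'_4 = 74·cos36.5° − 2·1.742 = 56.0; c'Δl = 23.69; W sinα = 44.0
Slice 5: Δl = 1.7/cos48.7° = 2.576 m; N'_5 = 39·cos48.7° − 1·2.576 = 23.2; c'Δl = 35.03; W sinα = 29.3
Σc'Δl = 167.1 kN/m; ΣN' = 484.0 kN/m; ΣW sinα = 165.8 kN/m
Resisting = 167.1 + 484.0·tan20.4° = 167.1 + 180.0 = 347.1 kN/m
FS = 347.1 / 165.8 = 2.093

FS = 2.09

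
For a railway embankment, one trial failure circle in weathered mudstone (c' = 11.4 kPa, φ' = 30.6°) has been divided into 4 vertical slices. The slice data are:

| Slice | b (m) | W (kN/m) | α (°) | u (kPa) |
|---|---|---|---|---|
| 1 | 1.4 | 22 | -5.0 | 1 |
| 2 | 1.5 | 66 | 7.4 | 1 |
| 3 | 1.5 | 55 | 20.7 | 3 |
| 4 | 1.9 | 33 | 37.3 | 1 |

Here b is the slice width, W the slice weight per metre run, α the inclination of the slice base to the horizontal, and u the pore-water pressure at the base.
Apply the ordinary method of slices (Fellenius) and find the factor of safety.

FS = 3.70

Ordinary method of slices: FS = Σ[c'·Δl_i + (W_i cosα_i − u_i·Δl_i)·tanφ'] / Σ W_i sinα_i, with Δl_i = b_i / cosα_i.
Slice 1: Δl = 1.4/cos(-5.0°) = 1.405 m; N'_1 = 22·cos(-5.0°) − 1·1.405 = 20.5; c'Δl = 16.02; W sinα = -1.9
Slice 2: Δl = 1.5/cos7.4° = 1.513 m; N'_2 = 66·cos7.4° − 1·1.513 = 63.9; c'Δl = 17.24; W sinα = 8.5
Slice 3: Δl = 1.5/cos20.7° = 1.604 m; N'_3 = 55·cos20.7° − 3·1.604 = 46.6; c'Δl = 18.28; W sinα = 19.4
Slice 4: Δl = 1.9/cos37.3° = 2.389 m; N'_4 = 33·cos37.3° − 1·2.389 = 23.9; c'Δl = 27.23; W sinα = 20.0
Σc'Δl = 78.8 kN/m; ΣN' = 154.9 kN/m; ΣW sinα = 46.0 kN/m
Resisting = 78.8 + 154.9·tan30.6° = 78.8 + 91.6 = 170.4 kN/m
FS = 170.4 / 46.0 = 3.703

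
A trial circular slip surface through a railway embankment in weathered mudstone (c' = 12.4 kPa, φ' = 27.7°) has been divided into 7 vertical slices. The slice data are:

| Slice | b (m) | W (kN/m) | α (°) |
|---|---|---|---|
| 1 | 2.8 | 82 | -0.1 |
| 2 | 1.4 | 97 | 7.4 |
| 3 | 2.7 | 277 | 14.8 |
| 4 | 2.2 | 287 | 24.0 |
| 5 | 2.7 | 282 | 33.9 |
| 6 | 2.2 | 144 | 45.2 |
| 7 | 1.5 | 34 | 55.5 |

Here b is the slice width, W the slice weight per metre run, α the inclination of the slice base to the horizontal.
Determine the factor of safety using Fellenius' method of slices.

Ordinary method of slices: FS = Σ[c'·Δl_i + (W_i cosα_i)·tanφ'] / Σ W_i sinα_i, with Δl_i = b_i / cosα_i.
Slice 1: Δl = 2.8/cos(-0.1°) = 2.800 m; N'_1 = 82·cos(-0.1°) = 82.0; c'Δl = 34.72; W sinα = -0.1
Slice 2: Δl = 1.4/cos7.4° = 1.412 m; N'_2 = 97·cos7.4° = 96.2; c'Δl = 17.51; W sinα = 12.5
Slice 3: Δl = 2.7/cos14.8° = 2.793 m; N'_3 = 277·cos14.8° = 267.8; c'Δl = 34.63; W sinα = 70.8
Slice 4: Δl = 2.2/cos24.0° = 2.408 m; N'_4 = 287·cos24.0° = 262.2; c'Δl = 29.86; W sinα = 116.7
Slice 5: Δl = 2.7/cos33.9° = 3.253 m; N'_5 = 282·cos33.9° = 234.1; c'Δl = 40.34; W sinα = 157.3
Slice 6: Δl = 2.2/cos45.2° = 3.122 m; N'_6 = 144·cos45.2° = 101.5; c'Δl = 38.72; W sinα = 102.2
Slice 7: Δl = 1.5/cos55.5° = 2.648 m; N'_7 = 34·cos55.5° = 19.3; c'Δl = 32.84; W sinα = 28.0
Σc'Δl = 228.6 kN/m; ΣN' = 1063.0 kN/m; ΣW sinα = 487.3 kN/m
Resisting = 228.6 + 1063.0·tan27.7° = 228.6 + 558.1 = 786.7 kN/m
FS = 786.7 / 487.3 = 1.614

FS = 1.61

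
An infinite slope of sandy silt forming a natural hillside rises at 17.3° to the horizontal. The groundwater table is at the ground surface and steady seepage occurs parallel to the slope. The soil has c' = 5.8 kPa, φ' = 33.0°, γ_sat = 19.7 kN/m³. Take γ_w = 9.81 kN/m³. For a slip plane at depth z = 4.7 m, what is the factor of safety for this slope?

FS = 1.27

With seepage parallel to the slope and the water table at the surface, the effective normal stress on the slip plane uses the buoyant unit weight γ' = γ_sat − γ_w while the driving shear stress uses γ_sat:
FS = [c' + γ' z cos²β tanφ'] / [γ_sat z sinβ cosβ]
γ' = 19.7 − 9.81 = 9.89 kN/m³
Numerator = 5.8 + 9.89·4.7·cos²17.3°·tan33.0° = 5.8 + 9.89·4.7·0.9116·0.6494 = 33.317 kPa
Denominator = 19.7·4.7·sin17.3°·cos17.3° = 19.7·4.7·0.2974·0.9548 = 26.288 kPa
FS = 33.317 / 26.288 = 1.267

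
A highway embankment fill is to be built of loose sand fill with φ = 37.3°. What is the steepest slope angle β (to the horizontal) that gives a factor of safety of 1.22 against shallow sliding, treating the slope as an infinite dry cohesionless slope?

For an infinite dry cohesionless slope FS = tanφ/tanβ, so tanβ = tanφ / FS.
tanβ = tan37.3° / 1.22 = 0.7618 / 1.22 = 0.6244
β = arctan(0.6244) = 31.98°

β = 32.0°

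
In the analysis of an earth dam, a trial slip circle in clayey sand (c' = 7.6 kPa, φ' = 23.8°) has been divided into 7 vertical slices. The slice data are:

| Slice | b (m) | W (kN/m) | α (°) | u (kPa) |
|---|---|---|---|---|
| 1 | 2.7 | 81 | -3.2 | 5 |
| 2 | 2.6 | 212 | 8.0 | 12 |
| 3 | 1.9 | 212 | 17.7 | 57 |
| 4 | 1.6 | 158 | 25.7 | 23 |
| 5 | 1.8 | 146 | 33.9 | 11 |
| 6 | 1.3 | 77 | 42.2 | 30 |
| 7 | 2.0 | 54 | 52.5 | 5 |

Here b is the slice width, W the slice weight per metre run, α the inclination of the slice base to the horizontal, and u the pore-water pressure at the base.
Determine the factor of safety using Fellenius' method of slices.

FS = 1.10

Ordinary method of slices: FS = Σ[c'·Δl_i + (W_i cosα_i − u_i·Δl_i)·tanφ'] / Σ W_i sinα_i, with Δl_i = b_i / cosα_i.
Slice 1: Δl = 2.7/cos(-3.2°) = 2.704 m; N'_1 = 81·cos(-3.2°) − 5·2.704 = 67.4; c'Δl = 20.55; W sinα = -4.5
Slice 2: Δl = 2.6/cos8.0° = 2.626 m; N'_2 = 212·cos8.0° − 12·2.626 = 178.4; c'Δl = 19.95; W sinα = 29.5
Slice 3: Δl = 1.9/cos17.7° = 1.994 m; N'_3 = 212·cos17.7° − 57·1.994 = 88.3; c'Δl = 15.16; W sinα = 64.5
Slice 4: Δl = 1.6/cos25.7° = 1.776 m; N'_4 = 158·cos25.7° − 23·1.776 = 101.5; c'Δl = 13.49; W sinα = 68.5
Slice 5: Δl = 1.8/cos33.9° = 2.169 m; N'_5 = 146·cos33.9° − 11·2.169 = 97.3; c'Δl = 16.48; W sinα = 81.4
Slice 6: Δl = 1.3/cos42.2° = 1.755 m; N'_6 = 77·cos42.2° − 30·1.755 = 4.4; c'Δl = 13.34; W sinα = 51.7
Slice 7: Δl = 2.0/cos52.5° = 3.285 m; N'_7 = 54·cos52.5° − 5·3.285 = 16.4; c'Δl = 24.97; W sinα = 42.8
Σc'Δl = 123.9 kN/m; ΣN' = 553.8 kN/m; ΣW sinα = 334.0 kN/m
Resisting = 123.9 + 553.8·tan23.8° = 123.9 + 244.2 = 368.2 kN/m
FS = 368.2 / 334.0 = 1.103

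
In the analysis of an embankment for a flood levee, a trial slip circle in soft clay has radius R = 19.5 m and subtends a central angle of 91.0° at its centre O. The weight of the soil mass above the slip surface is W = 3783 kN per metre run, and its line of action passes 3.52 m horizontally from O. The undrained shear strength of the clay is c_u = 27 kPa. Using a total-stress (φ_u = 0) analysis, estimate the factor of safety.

Taking moments about the centre O, the resisting moment is provided by the undrained shear strength acting along the arc:
Arc length L_a = R·θ = 19.5·(91.0°·π/180) = 19.5·1.5882 = 30.97 m
M_R = c_u·L_a·R = 27·30.97·19.5 = 16306.2 kN·m/m
M_D = W·d = 3783·3.52 = 13316.2 kN·m/m
FS = M_R / M_D = 16306.2 / 13316.2 = 1.225

FS = 1.22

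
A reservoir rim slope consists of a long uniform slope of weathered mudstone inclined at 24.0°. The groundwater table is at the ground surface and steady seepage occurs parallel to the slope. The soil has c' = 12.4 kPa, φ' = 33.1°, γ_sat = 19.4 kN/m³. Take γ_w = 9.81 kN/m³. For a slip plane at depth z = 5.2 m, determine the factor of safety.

FS = 1.05

With seepage parallel to the slope and the water table at the surface, the effective normal stress on the slip plane uses the buoyant unit weight γ' = γ_sat − γ_w while the driving shear stress uses γ_sat:
FS = [c' + γ' z cos²β tanφ'] / [γ_sat z sinβ cosβ]
γ' = 19.4 − 9.81 = 9.59 kN/m³
Numerator = 12.4 + 9.59·5.2·cos²24.0°·tan33.1° = 12.4 + 9.59·5.2·0.8346·0.6519 = 39.530 kPa
Denominator = 19.4·5.2·sin24.0°·cos24.0° = 19.4·5.2·0.4067·0.9135 = 37.484 kPa
FS = 39.530 / 37.484 = 1.055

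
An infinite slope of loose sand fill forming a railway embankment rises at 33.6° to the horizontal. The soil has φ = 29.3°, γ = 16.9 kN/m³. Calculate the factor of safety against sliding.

FS = 0.84

For a dry cohesionless infinite slope the factor of safety is FS = tanφ / tanβ.
FS = tan29.3° / tan33.6° = 0.5612 / 0.6644 = 0.845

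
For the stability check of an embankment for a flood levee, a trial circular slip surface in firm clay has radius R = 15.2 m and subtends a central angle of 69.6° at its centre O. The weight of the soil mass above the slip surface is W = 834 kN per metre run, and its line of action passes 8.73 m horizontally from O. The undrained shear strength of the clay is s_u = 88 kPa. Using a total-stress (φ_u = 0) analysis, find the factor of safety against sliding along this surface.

Taking moments about the centre O, the resisting moment is provided by the undrained shear strength acting along the arc:
Arc length L_a = R·θ = 15.2·(69.6°·π/180) = 15.2·1.2147 = 18.46 m
M_R = s_u·L_a·R = 88·18.46·15.2 = 24697.7 kN·m/m
M_D = W·d = 834·8.73 = 7280.8 kN·m/m
FS = M_R / M_D = 24697.7 / 7280.8 = 3.392

FS = 3.39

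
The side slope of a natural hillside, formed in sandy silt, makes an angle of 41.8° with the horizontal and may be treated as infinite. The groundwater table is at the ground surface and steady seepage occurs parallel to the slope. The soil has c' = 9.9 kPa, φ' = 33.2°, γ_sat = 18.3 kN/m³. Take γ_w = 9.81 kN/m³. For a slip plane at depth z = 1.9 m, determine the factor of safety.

With seepage parallel to the slope and the water table at the surface, the effective normal stress on the slip plane uses the buoyant unit weight γ' = γ_sat − γ_w while the driving shear stress uses γ_sat:
FS = [c' + γ' z cos²β tanφ'] / [γ_sat z sinβ cosβ]
γ' = 18.3 − 9.81 = 8.49 kN/m³
Numerator = 9.9 + 8.49·1.9·cos²41.8°·tan33.2° = 9.9 + 8.49·1.9·0.5557·0.6544 = 15.766 kPa
Denominator = 18.3·1.9·sin41.8°·cos41.8° = 18.3·1.9·0.6665·0.7455 = 17.277 kPa
FS = 15.766 / 17.277 = 0.913

FS = 0.91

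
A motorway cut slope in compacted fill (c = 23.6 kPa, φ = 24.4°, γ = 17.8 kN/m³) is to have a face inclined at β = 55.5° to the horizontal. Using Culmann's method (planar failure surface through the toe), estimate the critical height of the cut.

Culmann's analysis gives the critical failure plane at α_cr = (β + φ)/2 = (55.5 + 24.4)/2 = 40.0°, and the critical height
H_c = (4c/γ) · sinβ cosφ / [1 − cos(β − φ)]
    = (4·23.6/17.8) · sin55.5°·cos24.4° / [1 − cos(31.1°)]
    = 5.303 · 0.8241·0.9107 / [1 − 0.8563]
    = 5.303 · 0.7505 / 0.1437
    = 27.69 m

H_c = 27.69 m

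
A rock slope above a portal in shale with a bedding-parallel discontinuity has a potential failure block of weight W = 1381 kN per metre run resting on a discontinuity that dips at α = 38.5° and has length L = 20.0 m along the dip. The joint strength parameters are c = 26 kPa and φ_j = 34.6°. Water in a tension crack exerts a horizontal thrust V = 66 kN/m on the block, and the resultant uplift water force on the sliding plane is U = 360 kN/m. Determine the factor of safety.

Resolving the block weight along and normal to the plane and applying the Mohr–Coulomb strength on the joint:
N' = W cosα − U − V sinα = 1381·cos38.5° − 360 − 66·sin38.5° = 679.7 kN/m
Driving force T = W sinα + V cosα = 1381·sin38.5° + 66·cos38.5° = 911.3 kN/m
Resisting force R = c·L + N'·tanφ_j = 26·20.0 + 679.7·tan34.6° = 520.0 + 468.9 = 988.9 kN/m
FS = R / T = 988.9 / 911.3 = 1.085

FS = 1.09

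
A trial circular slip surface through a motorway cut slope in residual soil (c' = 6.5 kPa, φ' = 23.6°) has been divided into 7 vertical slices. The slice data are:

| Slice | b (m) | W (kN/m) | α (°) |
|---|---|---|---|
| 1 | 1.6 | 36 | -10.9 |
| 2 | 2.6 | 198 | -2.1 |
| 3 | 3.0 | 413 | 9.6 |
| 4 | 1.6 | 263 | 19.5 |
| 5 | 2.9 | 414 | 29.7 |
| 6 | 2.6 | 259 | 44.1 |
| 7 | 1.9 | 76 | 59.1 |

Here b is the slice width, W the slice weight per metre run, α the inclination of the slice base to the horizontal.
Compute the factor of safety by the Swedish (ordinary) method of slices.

Ordinary method of slices: FS = Σ[c'·Δl_i + (W_i cosα_i)·tanφ'] / Σ W_i sinα_i, with Δl_i = b_i / cosα_i.
Slice 1: Δl = 1.6/cos(-10.9°) = 1.629 m; N'_1 = 36·cos(-10.9°) = 35.4; c'Δl = 10.59; W sinα = -6.8
Slice 2: Δl = 2.6/cos(-2.1°) = 2.602 m; N'_2 = 198·cos(-2.1°) = 197.9; c'Δl = 16.91; W sinα = -7.3
Slice 3: Δl = 3.0/cos9.6° = 3.043 m; N'_3 = 413·cos9.6° = 407.2; c'Δl = 19.78; W sinα = 68.9
Slice 4: Δl = 1.6/cos19.5° = 1.697 m; N'_4 = 263·cos19.5° = 247.9; c'Δl = 11.03; W sinα = 87.8
Slice 5: Δl = 2.9/cos29.7° = 3.339 m; N'_5 = 414·cos29.7° = 359.6; c'Δl = 21.70; W sinα = 205.1
Slice 6: Δl = 2.6/cos44.1° = 3.621 m; N'_6 = 259·cos44.1° = 186.0; c'Δl = 23.53; W sinα = 180.2
Slice 7: Δl = 1.9/cos59.1° = 3.700 m; N'_7 = 76·cos59.1° = 39.0; c'Δl = 24.05; W sinα = 65.2
Σc'Δl = 127.6 kN/m; ΣN' = 1473.0 kN/m; ΣW sinα = 593.2 kN/m
Resisting = 127.6 + 1473.0·tan23.6° = 127.6 + 643.5 = 771.1 kN/m
FS = 771.1 / 593.2 = 1.300

FS = 1.30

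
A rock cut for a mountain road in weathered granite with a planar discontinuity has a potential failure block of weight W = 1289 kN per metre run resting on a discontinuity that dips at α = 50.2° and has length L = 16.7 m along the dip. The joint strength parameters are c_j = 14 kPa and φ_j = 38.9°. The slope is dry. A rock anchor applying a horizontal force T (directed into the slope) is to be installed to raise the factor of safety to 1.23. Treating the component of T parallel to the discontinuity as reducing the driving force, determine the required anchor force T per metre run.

Resolving forces along and normal to the sliding plane, with the horizontal anchor force T adding T·sinα to the effective normal force and T·cosα acting up the plane against the driving force:
FS = [c_jL + (W cosα + T sinα) tanφ_j] / [W sinα − T cosα]
Without the anchor: N' = 825.1 kN/m, driving T_d = 990.3 kN/m, resisting R = 14·16.7 + 825.1·tan38.9° = 899.6 kN/m, FS = 0.91.
Setting FS = 1.23 and solving for T:
1.23·(990.3 − T cos50.2°) = 899.6 + T sin50.2°·tan38.9°
T·(sin50.2°·tan38.9° + 1.23·cos50.2°) = 1.23·990.3 − 899.6
T·(0.7683·0.8069 + 1.23·0.6401) = 1218.1 − 899.6 = 318.5
T·1.4073 = 318.5
T = 226.3 kN/m

T = 226 kN/m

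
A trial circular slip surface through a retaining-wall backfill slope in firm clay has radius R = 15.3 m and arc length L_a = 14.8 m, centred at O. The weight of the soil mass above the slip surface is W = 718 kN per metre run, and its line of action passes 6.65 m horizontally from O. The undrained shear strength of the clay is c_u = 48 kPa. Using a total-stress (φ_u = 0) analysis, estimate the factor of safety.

Taking moments about the centre O, the resisting moment is provided by the undrained shear strength acting along the arc:
M_R = c_u·L_a·R = 48·14.80·15.3 = 10869.1 kN·m/m
M_D = W·d = 718·6.65 = 4774.7 kN·m/m
FS = M_R / M_D = 10869.1 / 4774.7 = 2.276

FS = 2.28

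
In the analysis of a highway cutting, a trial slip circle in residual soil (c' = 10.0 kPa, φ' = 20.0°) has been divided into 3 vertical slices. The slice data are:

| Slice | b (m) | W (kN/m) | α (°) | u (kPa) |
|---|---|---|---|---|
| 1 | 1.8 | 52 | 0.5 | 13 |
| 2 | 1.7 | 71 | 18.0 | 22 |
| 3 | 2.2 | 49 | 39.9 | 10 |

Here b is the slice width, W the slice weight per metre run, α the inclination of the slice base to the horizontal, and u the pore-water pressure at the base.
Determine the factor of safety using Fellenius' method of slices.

FS = 1.64

Ordinary method of slices: FS = Σ[c'·Δl_i + (W_i cosα_i − u_i·Δl_i)·tanφ'] / Σ W_i sinα_i, with Δl_i = b_i / cosα_i.
Slice 1: Δl = 1.8/cos0.5° = 1.800 m; N'_1 = 52·cos0.5° − 13·1.800 = 28.6; c'Δl = 18.00; W sinα = 0.5
Slice 2: Δl = 1.7/cos18.0° = 1.787 m; N'_2 = 71·cos18.0° − 22·1.787 = 28.2; c'Δl = 17.87; W sinα = 21.9
Slice 3: Δl = 2.2/cos39.9° = 2.868 m; N'_3 = 49·cos39.9° − 10·2.868 = 8.9; c'Δl = 28.68; W sinα = 31.4
Σc'Δl = 64.6 kN/m; ΣN' = 65.7 kN/m; ΣW sinα = 53.8 kN/m
Resisting = 64.6 + 65.7·tan20.0° = 64.6 + 23.9 = 88.5 kN/m
FS = 88.5 / 53.8 = 1.644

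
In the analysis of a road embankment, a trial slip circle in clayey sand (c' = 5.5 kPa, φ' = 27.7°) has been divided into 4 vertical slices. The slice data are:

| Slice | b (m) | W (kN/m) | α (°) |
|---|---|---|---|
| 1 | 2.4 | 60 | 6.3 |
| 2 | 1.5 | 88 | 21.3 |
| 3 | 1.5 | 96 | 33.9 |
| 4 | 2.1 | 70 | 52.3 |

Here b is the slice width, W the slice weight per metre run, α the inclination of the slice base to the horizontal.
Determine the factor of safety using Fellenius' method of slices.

FS = 1.29

Ordinary method of slices: FS = Σ[c'·Δl_i + (W_i cosα_i)·tanφ'] / Σ W_i sinα_i, with Δl_i = b_i / cosα_i.
Slice 1: Δl = 2.4/cos6.3° = 2.415 m; N'_1 = 60·cos6.3° = 59.6; c'Δl = 13.28; W sinα = 6.6
Slice 2: Δl = 1.5/cos21.3° = 1.610 m; N'_2 = 88·cos21.3° = 82.0; c'Δl = 8.85; W sinα = 32.0
Slice 3: Δl = 1.5/cos33.9° = 1.807 m; N'_3 = 96·cos33.9° = 79.7; c'Δl = 9.94; W sinα = 53.5
Slice 4: Δl = 2.1/cos52.3° = 3.434 m; N'_4 = 70·cos52.3° = 42.8; c'Δl = 18.89; W sinα = 55.4
Σc'Δl = 51.0 kN/m; ΣN' = 264.1 kN/m; ΣW sinα = 147.5 kN/m
Resisting = 51.0 + 264.1·tan27.7° = 51.0 + 138.7 = 189.6 kN/m
FS = 189.6 / 147.5 = 1.286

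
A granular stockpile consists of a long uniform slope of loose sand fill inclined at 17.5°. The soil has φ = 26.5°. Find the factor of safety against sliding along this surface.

FS = 1.58

For a dry cohesionless infinite slope the factor of safety is FS = tanφ / tanβ.
FS = tan26.5° / tan17.5° = 0.4986 / 0.3153 = 1.581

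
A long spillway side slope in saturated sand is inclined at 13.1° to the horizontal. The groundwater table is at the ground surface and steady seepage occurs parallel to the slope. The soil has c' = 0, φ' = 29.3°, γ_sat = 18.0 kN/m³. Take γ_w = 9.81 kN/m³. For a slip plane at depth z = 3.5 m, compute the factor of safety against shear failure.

With seepage parallel to the slope and the water table at the surface, the effective normal stress on the slip plane uses the buoyant unit weight γ' = γ_sat − γ_w while the driving shear stress uses γ_sat:
FS = [c' + γ' z cos²β tanφ'] / [γ_sat z sinβ cosβ]
(For c' = 0 this reduces to FS = (γ'/γ_sat)·tanφ'/tanβ.)
γ' = 18.0 − 9.81 = 8.19 kN/m³
Numerator = 0.0 + 8.19·3.5·cos²13.1°·tan29.3° = 0.0 + 8.19·3.5·0.9486·0.5612 = 15.260 kPa
Denominator = 18.0·3.5·sin13.1°·cos13.1° = 18.0·3.5·0.2267·0.9740 = 13.907 kPa
FS = 15.260 / 13.907 = 1.097

FS = 1.10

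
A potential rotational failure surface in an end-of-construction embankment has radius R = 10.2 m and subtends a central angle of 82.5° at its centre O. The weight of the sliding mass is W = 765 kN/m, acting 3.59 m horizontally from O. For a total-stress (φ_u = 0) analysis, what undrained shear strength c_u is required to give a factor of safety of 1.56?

FS = c_u·L_a·R / (W·d), so c_u = FS·W·d / (L_a·R).
Arc length L_a = R·θ = 10.2·(82.5°·π/180) = 10.2·1.4399 = 14.69 m
c_u = 1.56·765·3.59 / (14.69·10.2) = 4284.3 / 149.81 = 28.60 kPa

c_u = 28.6 kPa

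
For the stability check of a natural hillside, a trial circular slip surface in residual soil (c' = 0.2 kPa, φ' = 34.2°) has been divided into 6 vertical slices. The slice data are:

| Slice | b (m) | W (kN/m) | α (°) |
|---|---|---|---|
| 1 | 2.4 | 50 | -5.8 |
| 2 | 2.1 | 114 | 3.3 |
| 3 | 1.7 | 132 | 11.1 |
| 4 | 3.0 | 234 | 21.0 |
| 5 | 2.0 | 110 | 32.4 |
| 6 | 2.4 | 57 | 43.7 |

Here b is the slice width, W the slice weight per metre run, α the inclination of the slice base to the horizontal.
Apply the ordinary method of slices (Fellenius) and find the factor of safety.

Ordinary method of slices: FS = Σ[c'·Δl_i + (W_i cosα_i)·tanφ'] / Σ W_i sinα_i, with Δl_i = b_i / cosα_i.
Slice 1: Δl = 2.4/cos(-5.8°) = 2.412 m; N'_1 = 50·cos(-5.8°) = 49.7; c'Δl = 0.48; W sinα = -5.1
Slice 2: Δl = 2.1/cos3.3° = 2.103 m; N'_2 = 114·cos3.3° = 113.8; c'Δl = 0.42; W sinα = 6.6
Slice 3: Δl = 1.7/cos11.1° = 1.732 m; N'_3 = 132·cos11.1° = 129.5; c'Δl = 0.35; W sinα = 25.4
Slice 4: Δl = 3.0/cos21.0° = 3.213 m; N'_4 = 234·cos21.0° = 218.5; c'Δl = 0.64; W sinα = 83.9
Slice 5: Δl = 2.0/cos32.4° = 2.369 m; N'_5 = 110·cos32.4° = 92.9; c'Δl = 0.47; W sinα = 58.9
Slice 6: Δl = 2.4/cos43.7° = 3.320 m; N'_6 = 57·cos43.7° = 41.2; c'Δl = 0.66; W sinα = 39.4
Σc'Δl = 3.0 kN/m; ΣN' = 645.6 kN/m; ΣW sinα = 209.1 kN/m
Resisting = 3.0 + 645.6·tan34.2° = 3.0 + 438.8 = 441.8 kN/m
FS = 441.8 / 209.1 = 2.113

FS = 2.11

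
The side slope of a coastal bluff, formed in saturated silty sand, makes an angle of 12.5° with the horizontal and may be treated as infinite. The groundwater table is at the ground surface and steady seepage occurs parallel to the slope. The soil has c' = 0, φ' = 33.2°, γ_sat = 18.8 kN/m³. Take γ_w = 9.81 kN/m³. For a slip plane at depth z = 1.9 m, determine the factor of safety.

FS = 1.41

With seepage parallel to the slope and the water table at the surface, the effective normal stress on the slip plane uses the buoyant unit weight γ' = γ_sat − γ_w while the driving shear stress uses γ_sat:
FS = [c' + γ' z cos²β tanφ'] / [γ_sat z sinβ cosβ]
(For c' = 0 this reduces to FS = (γ'/γ_sat)·tanφ'/tanβ.)
γ' = 18.8 − 9.81 = 8.99 kN/m³
Numerator = 0.0 + 8.99·1.9·cos²12.5°·tan33.2° = 0.0 + 8.99·1.9·0.9532·0.6544 = 10.654 kPa
Denominator = 18.8·1.9·sin12.5°·cos12.5° = 18.8·1.9·0.2164·0.9763 = 7.548 kPa
FS = 10.654 / 7.548 = 1.411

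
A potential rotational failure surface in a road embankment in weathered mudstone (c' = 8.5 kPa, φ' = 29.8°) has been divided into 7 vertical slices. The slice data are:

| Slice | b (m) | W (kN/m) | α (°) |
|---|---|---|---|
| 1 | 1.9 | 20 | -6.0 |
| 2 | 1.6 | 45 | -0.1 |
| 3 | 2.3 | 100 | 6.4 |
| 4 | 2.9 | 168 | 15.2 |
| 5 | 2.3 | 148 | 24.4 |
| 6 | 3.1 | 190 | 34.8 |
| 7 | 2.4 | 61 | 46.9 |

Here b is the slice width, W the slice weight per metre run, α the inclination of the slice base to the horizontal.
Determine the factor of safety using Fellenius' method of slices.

FS = 2.01

Ordinary method of slices: FS = Σ[c'·Δl_i + (W_i cosα_i)·tanφ'] / Σ W_i sinα_i, with Δl_i = b_i / cosα_i.
Slice 1: Δl = 1.9/cos(-6.0°) = 1.910 m; N'_1 = 20·cos(-6.0°) = 19.9; c'Δl = 16.24; W sinα = -2.1
Slice 2: Δl = 1.6/cos(-0.1°) = 1.600 m; N'_2 = 45·cos(-0.1°) = 45.0; c'Δl = 13.60; W sinα = -0.1
Slice 3: Δl = 2.3/cos6.4° = 2.314 m; N'_3 = 100·cos6.4° = 99.4; c'Δl = 19.67; W sinα = 11.1
Slice 4: Δl = 2.9/cos15.2° = 3.005 m; N'_4 = 168·cos15.2° = 162.1; c'Δl = 25.54; W sinα = 44.0
Slice 5: Δl = 2.3/cos24.4° = 2.526 m; N'_5 = 148·cos24.4° = 134.8; c'Δl = 21.47; W sinα = 61.1
Slice 6: Δl = 3.1/cos34.8° = 3.775 m; N'_6 = 190·cos34.8° = 156.0; c'Δl = 32.09; W sinα = 108.4
Slice 7: Δl = 2.4/cos46.9° = 3.513 m; N'_7 = 61·cos46.9° = 41.7; c'Δl = 29.86; W sinα = 44.5
Σc'Δl = 158.5 kN/m; ΣN' = 658.9 kN/m; ΣW sinα = 267.1 kN/m
Resisting = 158.5 + 658.9·tan29.8° = 158.5 + 377.3 = 535.8 kN/m
FS = 535.8 / 267.1 = 2.006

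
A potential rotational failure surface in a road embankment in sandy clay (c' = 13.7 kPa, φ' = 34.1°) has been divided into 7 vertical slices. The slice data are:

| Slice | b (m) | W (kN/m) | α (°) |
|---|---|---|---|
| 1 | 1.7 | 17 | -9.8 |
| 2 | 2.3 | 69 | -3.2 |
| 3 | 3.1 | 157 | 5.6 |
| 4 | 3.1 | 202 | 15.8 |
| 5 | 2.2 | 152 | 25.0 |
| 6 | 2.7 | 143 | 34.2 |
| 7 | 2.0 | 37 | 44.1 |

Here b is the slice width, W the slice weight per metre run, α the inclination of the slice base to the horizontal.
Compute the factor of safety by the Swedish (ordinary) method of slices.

FS = 3.18

Ordinary method of slices: FS = Σ[c'·Δl_i + (W_i cosα_i)·tanφ'] / Σ W_i sinα_i, with Δl_i = b_i / cosα_i.
Slice 1: Δl = 1.7/cos(-9.8°) = 1.725 m; N'_1 = 17·cos(-9.8°) = 16.8; c'Δl = 23.63; W sinα = -2.9
Slice 2: Δl = 2.3/cos(-3.2°) = 2.304 m; N'_2 = 69·cos(-3.2°) = 68.9; c'Δl = 31.56; W sinα = -3.9
Slice 3: Δl = 3.1/cos5.6° = 3.115 m; N'_3 = 157·cos5.6° = 156.3; c'Δl = 42.67; W sinα = 15.3
Slice 4: Δl = 3.1/cos15.8° = 3.222 m; N'_4 = 202·cos15.8° = 194.4; c'Δl = 44.14; W sinα = 55.0
Slice 5: Δl = 2.2/cos25.0° = 2.427 m; N'_5 = 152·cos25.0° = 137.8; c'Δl = 33.26; W sinα = 64.2
Slice 6: Δl = 2.7/cos34.2° = 3.264 m; N'_6 = 143·cos34.2° = 118.3; c'Δl = 44.72; W sinα = 80.4
Slice 7: Δl = 2.0/cos44.1° = 2.785 m; N'_7 = 37·cos44.1° = 26.6; c'Δl = 38.15; W sinα = 25.7
Σc'Δl = 258.1 kN/m; ΣN' = 718.9 kN/m; ΣW sinα = 233.9 kN/m
Resisting = 258.1 + 718.9·tan34.1° = 258.1 + 486.7 = 744.8 kN/m
FS = 744.8 / 233.9 = 3.184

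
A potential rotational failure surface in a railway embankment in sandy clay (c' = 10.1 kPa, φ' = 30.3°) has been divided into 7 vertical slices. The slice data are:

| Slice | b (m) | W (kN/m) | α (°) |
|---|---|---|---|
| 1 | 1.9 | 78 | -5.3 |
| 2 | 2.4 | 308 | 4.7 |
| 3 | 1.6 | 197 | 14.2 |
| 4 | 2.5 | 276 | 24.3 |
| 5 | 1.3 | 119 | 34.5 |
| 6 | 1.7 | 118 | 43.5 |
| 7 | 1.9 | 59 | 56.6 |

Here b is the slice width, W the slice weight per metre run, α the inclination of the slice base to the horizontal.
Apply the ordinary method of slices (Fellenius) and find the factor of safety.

FS = 2.04

Ordinary method of slices: FS = Σ[c'·Δl_i + (W_i cosα_i)·tanφ'] / Σ W_i sinα_i, with Δl_i = b_i / cosα_i.
Slice 1: Δl = 1.9/cos(-5.3°) = 1.908 m; N'_1 = 78·cos(-5.3°) = 77.7; c'Δl = 19.27; W sinα = -7.2
Slice 2: Δl = 2.4/cos4.7° = 2.408 m; N'_2 = 308·cos4.7° = 307.0; c'Δl = 24.32; W sinα = 25.2
Slice 3: Δl = 1.6/cos14.2° = 1.650 m; N'_3 = 197·cos14.2° = 191.0; c'Δl = 16.67; W sinα = 48.3
Slice 4: Δl = 2.5/cos24.3° = 2.743 m; N'_4 = 276·cos24.3° = 251.5; c'Δl = 27.70; W sinα = 113.6
Slice 5: Δl = 1.3/cos34.5° = 1.577 m; N'_5 = 119·cos34.5° = 98.1; c'Δl = 15.93; W sinα = 67.4
Slice 6: Δl = 1.7/cos43.5° = 2.344 m; N'_6 = 118·cos43.5° = 85.6; c'Δl = 23.67; W sinα = 81.2
Slice 7: Δl = 1.9/cos56.6° = 3.452 m; N'_7 = 59·cos56.6° = 32.5; c'Δl = 34.86; W sinα = 49.3
Σc'Δl = 162.4 kN/m; ΣN' = 1043.3 kN/m; ΣW sinα = 377.8 kN/m
Resisting = 162.4 + 1043.3·tan30.3° = 162.4 + 609.7 = 772.1 kN/m
FS = 772.1 / 377.8 = 2.044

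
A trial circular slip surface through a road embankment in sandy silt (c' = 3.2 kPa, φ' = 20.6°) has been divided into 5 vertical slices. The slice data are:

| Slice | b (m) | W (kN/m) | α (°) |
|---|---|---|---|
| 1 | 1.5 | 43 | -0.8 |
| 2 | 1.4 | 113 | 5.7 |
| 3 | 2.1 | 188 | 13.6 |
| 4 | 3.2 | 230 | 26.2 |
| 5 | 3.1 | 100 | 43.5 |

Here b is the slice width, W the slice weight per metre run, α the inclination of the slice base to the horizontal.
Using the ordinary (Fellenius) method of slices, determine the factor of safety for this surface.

Ordinary method of slices: FS = Σ[c'·Δl_i + (W_i cosα_i)·tanφ'] / Σ W_i sinα_i, with Δl_i = b_i / cosα_i.
Slice 1: Δl = 1.5/cos(-0.8°) = 1.500 m; N'_1 = 43·cos(-0.8°) = 43.0; c'Δl = 4.80; W sinα = -0.6
Slice 2: Δl = 1.4/cos5.7° = 1.407 m; N'_2 = 113·cos5.7° = 112.4; c'Δl = 4.50; W sinα = 11.2
Slice 3: Δl = 2.1/cos13.6° = 2.161 m; N'_3 = 188·cos13.6° = 182.7; c'Δl = 6.91; W sinα = 44.2
Slice 4: Δl = 3.2/cos26.2° = 3.566 m; N'_4 = 230·cos26.2° = 206.4; c'Δl = 11.41; W sinα = 101.5
Slice 5: Δl = 3.1/cos43.5° = 4.274 m; N'_5 = 100·cos43.5° = 72.5; c'Δl = 13.68; W sinα = 68.8
Σc'Δl = 41.3 kN/m; ΣN' = 617.1 kN/m; ΣW sinα = 225.2 kN/m
Resisting = 41.3 + 617.1·tan20.6° = 41.3 + 231.9 = 273.2 kN/m
FS = 273.2 / 225.2 = 1.213

FS = 1.21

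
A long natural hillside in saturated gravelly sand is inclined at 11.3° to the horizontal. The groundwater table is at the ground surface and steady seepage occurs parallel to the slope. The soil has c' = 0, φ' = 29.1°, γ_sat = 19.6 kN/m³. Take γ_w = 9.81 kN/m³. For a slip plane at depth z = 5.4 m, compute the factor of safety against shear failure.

FS = 1.39

With seepage parallel to the slope and the water table at the surface, the effective normal stress on the slip plane uses the buoyant unit weight γ' = γ_sat − γ_w while the driving shear stress uses γ_sat:
FS = [c' + γ' z cos²β tanφ'] / [γ_sat z sinβ cosβ]
(For c' = 0 this reduces to FS = (γ'/γ_sat)·tanφ'/tanβ.)
γ' = 19.6 − 9.81 = 9.79 kN/m³
Numerator = 0.0 + 9.79·5.4·cos²11.3°·tan29.1° = 0.0 + 9.79·5.4·0.9616·0.5566 = 28.295 kPa
Denominator = 19.6·5.4·sin11.3°·cos11.3° = 19.6·5.4·0.1959·0.9806 = 20.337 kPa
FS = 28.295 / 20.337 = 1.391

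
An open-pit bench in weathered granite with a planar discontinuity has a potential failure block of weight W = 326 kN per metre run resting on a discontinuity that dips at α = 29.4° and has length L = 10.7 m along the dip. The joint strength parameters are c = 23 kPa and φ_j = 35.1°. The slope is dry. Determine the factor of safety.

FS = 2.79

Resolving the block weight along and normal to the plane and applying the Mohr–Coulomb strength on the joint:
N' = W cosα = 326·cos29.4° = 284.0 kN/m
Driving force T = W sinα = 326·sin29.4° = 160.0 kN/m
Resisting force R = c·L + N'·tanφ_j = 23·10.7 + 284.0·tan35.1° = 246.1 + 199.6 = 445.7 kN/m
FS = R / T = 445.7 / 160.0 = 2.785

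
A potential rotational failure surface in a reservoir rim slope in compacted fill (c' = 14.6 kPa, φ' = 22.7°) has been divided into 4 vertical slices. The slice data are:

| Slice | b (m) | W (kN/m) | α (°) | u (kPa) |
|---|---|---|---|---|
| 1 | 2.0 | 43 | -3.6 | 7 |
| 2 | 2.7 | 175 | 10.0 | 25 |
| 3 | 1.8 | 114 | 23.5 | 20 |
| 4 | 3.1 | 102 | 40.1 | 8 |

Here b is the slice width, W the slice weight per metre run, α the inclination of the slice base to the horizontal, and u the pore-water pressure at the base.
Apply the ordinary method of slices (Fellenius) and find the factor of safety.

Ordinary method of slices: FS = Σ[c'·Δl_i + (W_i cosα_i − u_i·Δl_i)·tanφ'] / Σ W_i sinα_i, with Δl_i = b_i / cosα_i.
Slice 1: Δl = 2.0/cos(-3.6°) = 2.004 m; N'_1 = 43·cos(-3.6°) − 7·2.004 = 28.9; c'Δl = 29.26; W sinα = -2.7
Slice 2: Δl = 2.7/cos10.0° = 2.742 m; N'_2 = 175·cos10.0° − 25·2.742 = 103.8; c'Δl = 40.03; W sinα = 30.4
Slice 3: Δl = 1.8/cos23.5° = 1.963 m; N'_3 = 114·cos23.5° − 20·1.963 = 65.3; c'Δl = 28.66; W sinα = 45.5
Slice 4: Δl = 3.1/cos40.1° = 4.053 m; N'_4 = 102·cos40.1° − 8·4.053 = 45.6; c'Δl = 59.17; W sinα = 65.7
Σc'Δl = 157.1 kN/m; ΣN' = 243.6 kN/m; ΣW sinα = 138.8 kN/m
Resisting = 157.1 + 243.6·tan22.7° = 157.1 + 101.9 = 259.0 kN/m
FS = 259.0 / 138.8 = 1.865

FS = 1.87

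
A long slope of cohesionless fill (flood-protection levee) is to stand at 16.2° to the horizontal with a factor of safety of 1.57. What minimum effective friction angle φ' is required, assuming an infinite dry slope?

FS = tanφ'/tanβ ⇒ tanφ' = FS · tanβ = 1.57 · tan16.2° = 0.4561
φ' = arctan(0.4561) = 24.52°

φ' = 24.5°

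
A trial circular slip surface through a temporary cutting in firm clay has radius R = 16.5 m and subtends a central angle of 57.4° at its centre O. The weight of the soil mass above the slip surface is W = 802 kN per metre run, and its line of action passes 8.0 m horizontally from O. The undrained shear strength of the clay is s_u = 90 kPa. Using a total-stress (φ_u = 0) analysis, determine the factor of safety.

FS = 3.83

Taking moments about the centre O, the resisting moment is provided by the undrained shear strength acting along the arc:
Arc length L_a = R·θ = 16.5·(57.4°·π/180) = 16.5·1.0018 = 16.53 m
M_R = s_u·L_a·R = 90·16.53·16.5 = 24547.1 kN·m/m
M_D = W·d = 802·8.0 = 6416.0 kN·m/m
FS = M_R / M_D = 24547.1 / 6416.0 = 3.826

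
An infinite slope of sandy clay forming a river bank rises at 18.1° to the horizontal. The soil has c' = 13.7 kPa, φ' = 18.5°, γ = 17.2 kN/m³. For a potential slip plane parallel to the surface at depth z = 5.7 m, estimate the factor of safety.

For an infinite slope with a slip plane parallel to the surface (no pore pressure): FS = [c' + γz cos²β tanφ'] / [γz sinβ cosβ].
γz = 17.2·5.7 = 98.04 kN/m²
Numerator = 13.7 + 98.04·cos²18.1°·tan18.5° = 13.7 + 98.04·0.9035·0.3346 = 43.338 kPa
Denominator = 98.04·sin18.1°·cos18.1° = 98.04·0.3107·0.9505 = 28.951 kPa
FS = 43.338 / 28.951 = 1.497

FS = 1.50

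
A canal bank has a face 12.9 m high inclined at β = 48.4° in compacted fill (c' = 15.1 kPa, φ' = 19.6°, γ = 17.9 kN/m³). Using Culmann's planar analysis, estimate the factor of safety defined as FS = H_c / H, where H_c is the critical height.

FS = 1.49

H_c = (4c'/γ) · sinβ cosφ' / [1 − cos(β − φ')]
    = (4·15.1/17.9) · sin48.4°·cos19.6° / [1 − cos28.8°]
    = 3.374 · 0.7045 / 0.1237 = 19.22 m
FS = H_c / H = 19.22 / 12.9 = 1.490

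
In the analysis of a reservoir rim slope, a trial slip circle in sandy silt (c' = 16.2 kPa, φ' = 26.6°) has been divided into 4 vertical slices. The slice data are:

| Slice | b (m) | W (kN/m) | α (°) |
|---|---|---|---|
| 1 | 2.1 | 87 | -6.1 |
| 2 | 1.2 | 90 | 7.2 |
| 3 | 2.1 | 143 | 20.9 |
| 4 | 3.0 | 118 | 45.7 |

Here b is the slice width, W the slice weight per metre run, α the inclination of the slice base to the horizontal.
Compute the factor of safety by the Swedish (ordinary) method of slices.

Ordinary method of slices: FS = Σ[c'·Δl_i + (W_i cosα_i)·tanφ'] / Σ W_i sinα_i, with Δl_i = b_i / cosα_i.
Slice 1: Δl = 2.1/cos(-6.1°) = 2.112 m; N'_1 = 87·cos(-6.1°) = 86.5; c'Δl = 34.21; W sinα = -9.2
Slice 2: Δl = 1.2/cos7.2° = 1.210 m; N'_2 = 90·cos7.2° = 89.3; c'Δl = 19.59; W sinα = 11.3
Slice 3: Δl = 2.1/cos20.9° = 2.248 m; N'_3 = 143·cos20.9° = 133.6; c'Δl = 36.42; W sinα = 51.0
Slice 4: Δl = 3.0/cos45.7° = 4.295 m; N'_4 = 118·cos45.7° = 82.4; c'Δl = 69.59; W sinα = 84.5
Σc'Δl = 159.8 kN/m; ΣN' = 391.8 kN/m; ΣW sinα = 137.5 kN/m
Resisting = 159.8 + 391.8·tan26.6° = 159.8 + 196.2 = 356.0 kN/m
FS = 356.0 / 137.5 = 2.589

FS = 2.59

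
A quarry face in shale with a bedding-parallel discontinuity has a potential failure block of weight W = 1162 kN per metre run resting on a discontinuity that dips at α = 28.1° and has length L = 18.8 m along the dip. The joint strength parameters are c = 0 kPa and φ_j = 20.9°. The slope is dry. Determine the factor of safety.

FS = 0.72

Resolving the block weight along and normal to the plane and applying the Mohr–Coulomb strength on the joint:
N' = W cosα = 1162·cos28.1° = 1025.0 kN/m
Driving force T = W sinα = 1162·sin28.1° = 547.3 kN/m
Resisting force R = c·L + N'·tanφ_j = 0·18.8 + 1025.0·tan20.9° = 0.0 + 391.4 = 391.4 kN/m
FS = R / T = 391.4 / 547.3 = 0.715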